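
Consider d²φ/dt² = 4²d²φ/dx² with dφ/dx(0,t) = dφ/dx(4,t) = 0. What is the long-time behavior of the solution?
As t → ∞, φ oscillates about a mean that drifts linearly in t (generically unbounded; no decay). There is no damping, so the nonconstant modes persist as standing waves (energy conserved, no decay). But with Neumann conditions at both ends the constant mode has eigenvalue 0: the spatial mean M(t) of φ satisfies M'' = 0, so M(t) = M(0) + M'(0)·t. Unless the initial velocity has zero mean (∫φ_t(x,0)dx = 0), the solution grows linearly in t (unbounded, though not exponentially); if it does have zero mean, the solution stays bounded and simply oscillates.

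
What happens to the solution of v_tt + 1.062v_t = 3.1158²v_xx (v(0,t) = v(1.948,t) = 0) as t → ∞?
v → 0. Damping (γ=1.062) dissipates energy; oscillations decay exponentially.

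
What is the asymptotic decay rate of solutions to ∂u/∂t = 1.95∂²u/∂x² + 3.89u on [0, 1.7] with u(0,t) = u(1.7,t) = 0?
Eigenvalues: λₙ = 1.95n²π²/1.7² - 3.89.
First three modes:
  n=1: λ₁ = 1.95π²/1.7² - 3.89 ≈ 2.769
  n=2: λ₂ = 7.8π²/1.7² - 3.89 ≈ 22.748
  n=3: λ₃ = 17.55π²/1.7² - 3.89 ≈ 56.045
Since 1.95π²/1.7² ≈ 6.659 > 3.89, all λₙ > 0.
The n=1 mode decays slowest → dominates as t → ∞.
Asymptotic: u ~ c₁ sin(πx/1.7) e^{-λ₁t} with decay rate λ₁ ≈ 2.769.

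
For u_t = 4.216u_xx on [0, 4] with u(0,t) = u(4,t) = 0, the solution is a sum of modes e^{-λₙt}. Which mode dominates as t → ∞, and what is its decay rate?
Eigenvalues: λₙ = 4.216n²π²/4².
First three modes:
  n=1: λ₁ = 4.216π²/4² ≈ 2.601
  n=2: λ₂ = 16.864π²/4² ≈ 10.403 (4× faster decay)
  n=3: λ₃ = 37.944π²/4² ≈ 23.406 (9× faster decay)
As t → ∞, higher modes decay exponentially faster. The n=1 mode dominates: u ~ c₁ sin(πx/4) e^{-λ₁t}.
Decay rate: λ₁ = 4.216π²/4² ≈ 2.601.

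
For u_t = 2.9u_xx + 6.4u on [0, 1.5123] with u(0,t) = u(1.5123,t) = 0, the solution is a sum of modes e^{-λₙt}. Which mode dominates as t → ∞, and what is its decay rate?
Eigenvalues: λₙ = 2.9n²π²/1.5123² - 6.4.
First three modes:
  n=1: λ₁ = 2.9π²/1.5123² - 6.4 ≈ 6.115
  n=2: λ₂ = 11.6π²/1.5123² - 6.4 ≈ 43.659
  n=3: λ₃ = 26.1π²/1.5123² - 6.4 ≈ 106.233
Since 2.9π²/1.5123² ≈ 12.515 > 6.4, all λₙ > 0.
The n=1 mode decays slowest → dominates as t → ∞.
Asymptotic: u ~ c₁ sin(πx/1.5123) e^{-λ₁t} with decay rate λ₁ ≈ 6.115.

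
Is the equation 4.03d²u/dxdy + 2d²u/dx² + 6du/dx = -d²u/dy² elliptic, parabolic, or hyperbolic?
Rewriting in standard form: 2d²u/dx² + 4.03d²u/dxdy + d²u/dy² + 6du/dx = 0. Computing B² - 4AC with A = 2, B = 4.03, C = 1: discriminant = 8.2409 (positive). Answer: hyperbolic.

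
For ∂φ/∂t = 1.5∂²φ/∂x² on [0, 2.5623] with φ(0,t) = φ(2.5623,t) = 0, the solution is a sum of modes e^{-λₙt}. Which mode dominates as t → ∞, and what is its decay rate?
Eigenvalues: λₙ = 1.5n²π²/2.5623².
First three modes:
  n=1: λ₁ = 1.5π²/2.5623² ≈ 2.255
  n=2: λ₂ = 6π²/2.5623² ≈ 9.02 (4× faster decay)
  n=3: λ₃ = 13.5π²/2.5623² ≈ 20.294 (9× faster decay)
As t → ∞, higher modes decay exponentially faster. The n=1 mode dominates: φ ~ c₁ sin(πx/2.5623) e^{-λ₁t}.
Decay rate: λ₁ = 1.5π²/2.5623² ≈ 2.255.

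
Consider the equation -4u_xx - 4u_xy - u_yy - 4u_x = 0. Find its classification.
Parabolic. (A = -4, B = -4, C = -1 gives B² - 4AC = 0.)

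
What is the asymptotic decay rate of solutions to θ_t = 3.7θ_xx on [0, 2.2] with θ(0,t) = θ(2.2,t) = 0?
Eigenvalues: λₙ = 3.7n²π²/2.2².
First three modes:
  n=1: λ₁ = 3.7π²/2.2² ≈ 7.545
  n=2: λ₂ = 14.8π²/2.2² ≈ 30.18 (4× faster decay)
  n=3: λ₃ = 33.3π²/2.2² ≈ 67.905 (9× faster decay)
As t → ∞, higher modes decay exponentially faster. The n=1 mode dominates: θ ~ c₁ sin(πx/2.2) e^{-λ₁t}.
Decay rate: λ₁ = 3.7π²/2.2² ≈ 7.545.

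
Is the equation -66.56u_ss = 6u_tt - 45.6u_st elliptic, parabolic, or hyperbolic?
Rewriting in standard form: -66.56u_ss + 45.6u_st - 6u_tt = 0. Computing B² - 4AC with A = -66.56, B = 45.6, C = -6: discriminant = 481.92 (positive). Answer: hyperbolic.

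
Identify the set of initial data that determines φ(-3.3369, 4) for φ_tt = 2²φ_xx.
Domain of dependence: [-11.3369, 4.6631]. Signals travel at speed 2, so data within |x - -3.3369| ≤ 2·4 = 8 can reach the point.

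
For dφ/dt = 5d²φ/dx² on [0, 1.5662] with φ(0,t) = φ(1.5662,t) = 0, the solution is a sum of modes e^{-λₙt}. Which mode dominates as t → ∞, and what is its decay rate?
Eigenvalues: λₙ = 5n²π²/1.5662².
First three modes:
  n=1: λ₁ = 5π²/1.5662² ≈ 20.118
  n=2: λ₂ = 20π²/1.5662² ≈ 80.47 (4× faster decay)
  n=3: λ₃ = 45π²/1.5662² ≈ 181.058 (9× faster decay)
As t → ∞, higher modes decay exponentially faster. The n=1 mode dominates: φ ~ c₁ sin(πx/1.5662) e^{-λ₁t}.
Decay rate: λ₁ = 5π²/1.5662² ≈ 20.118.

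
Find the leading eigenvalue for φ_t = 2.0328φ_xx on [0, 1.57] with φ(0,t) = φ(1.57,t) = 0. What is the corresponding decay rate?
Eigenvalues: λₙ = 2.0328n²π²/1.57².
First three modes:
  n=1: λ₁ = 2.0328π²/1.57² ≈ 8.139
  n=2: λ₂ = 8.1312π²/1.57² ≈ 32.558 (4× faster decay)
  n=3: λ₃ = 18.2952π²/1.57² ≈ 73.255 (9× faster decay)
As t → ∞, higher modes decay exponentially faster. The n=1 mode dominates: φ ~ c₁ sin(πx/1.57) e^{-λ₁t}.
Decay rate: λ₁ = 2.0328π²/1.57² ≈ 8.139.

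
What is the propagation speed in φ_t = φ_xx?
Infinite. The heat equation is parabolic, not hyperbolic, so disturbances propagate instantly.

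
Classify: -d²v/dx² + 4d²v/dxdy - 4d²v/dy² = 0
Parabolic (discriminant = 0).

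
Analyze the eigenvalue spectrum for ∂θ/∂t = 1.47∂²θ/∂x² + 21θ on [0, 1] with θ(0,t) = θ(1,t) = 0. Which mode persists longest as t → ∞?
Eigenvalues: λₙ = 1.47n²π²/1² - 21.
First three modes:
  n=1: λ₁ = 1.47π² - 21 ≈ -6.492
  n=2: λ₂ = 5.88π² - 21 ≈ 37.033
  n=3: λ₃ = 13.23π² - 21 ≈ 109.575
Since 1.47π² ≈ 14.508 < 21, λ₁ < 0.
The n=1 mode grows fastest (−λₙ is largest for n=1) → dominates.
Asymptotic: θ ~ c₁ sin(πx/1) e^{6.492t} (exponential growth at rate −λ₁ ≈ 6.492).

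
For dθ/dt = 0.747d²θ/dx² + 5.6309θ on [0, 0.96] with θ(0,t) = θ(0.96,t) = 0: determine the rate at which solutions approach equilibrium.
Eigenvalues: λₙ = 0.747n²π²/0.96² - 5.6309.
First three modes:
  n=1: λ₁ = 0.747π²/0.96² - 5.6309 ≈ 2.369
  n=2: λ₂ = 2.988π²/0.96² - 5.6309 ≈ 26.368
  n=3: λ₃ = 6.723π²/0.96² - 5.6309 ≈ 66.367
Since 0.747π²/0.96² ≈ 8 > 5.6309, all λₙ > 0.
The n=1 mode decays slowest → dominates as t → ∞.
Asymptotic: θ ~ c₁ sin(πx/0.96) e^{-λ₁t} with decay rate λ₁ ≈ 2.369.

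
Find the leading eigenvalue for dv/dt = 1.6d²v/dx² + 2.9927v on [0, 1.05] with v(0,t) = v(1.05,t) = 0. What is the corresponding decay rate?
Eigenvalues: λₙ = 1.6n²π²/1.05² - 2.9927.
First three modes:
  n=1: λ₁ = 1.6π²/1.05² - 2.9927 ≈ 11.331
  n=2: λ₂ = 6.4π²/1.05² - 2.9927 ≈ 54.3
  n=3: λ₃ = 14.4π²/1.05² - 2.9927 ≈ 125.916
Since 1.6π²/1.05² ≈ 14.323 > 2.9927, all λₙ > 0.
The n=1 mode decays slowest → dominates as t → ∞.
Asymptotic: v ~ c₁ sin(πx/1.05) e^{-λ₁t} with decay rate λ₁ ≈ 11.331.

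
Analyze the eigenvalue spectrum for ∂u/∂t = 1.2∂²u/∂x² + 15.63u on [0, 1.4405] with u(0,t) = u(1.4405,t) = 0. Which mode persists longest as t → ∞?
Eigenvalues: λₙ = 1.2n²π²/1.4405² - 15.63.
First three modes:
  n=1: λ₁ = 1.2π²/1.4405² - 15.63 ≈ -9.922
  n=2: λ₂ = 4.8π²/1.4405² - 15.63 ≈ 7.2
  n=3: λ₃ = 10.8π²/1.4405² - 15.63 ≈ 35.739
Since 1.2π²/1.4405² ≈ 5.708 < 15.63, λ₁ < 0.
The n=1 mode grows fastest (−λₙ is largest for n=1) → dominates.
Asymptotic: u ~ c₁ sin(πx/1.4405) e^{9.922t} (exponential growth at rate −λ₁ ≈ 9.922).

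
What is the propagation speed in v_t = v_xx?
Infinite. The heat equation is parabolic, not hyperbolic, so disturbances propagate instantly.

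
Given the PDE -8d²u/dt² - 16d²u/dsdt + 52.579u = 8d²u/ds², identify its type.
Rewriting in standard form: -8d²u/ds² - 16d²u/dsdt - 8d²u/dt² + 52.579u = 0. The second-order coefficients are A = -8, B = -16, C = -8. Since B² - 4AC = 0 = 0, this is a parabolic PDE.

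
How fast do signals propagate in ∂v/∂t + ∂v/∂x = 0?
Speed = 1. Information travels along x - 1t = const (rightward).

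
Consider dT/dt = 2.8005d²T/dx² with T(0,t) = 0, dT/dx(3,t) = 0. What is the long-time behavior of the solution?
As t → ∞, T → 0. Heat escapes through the Dirichlet boundary.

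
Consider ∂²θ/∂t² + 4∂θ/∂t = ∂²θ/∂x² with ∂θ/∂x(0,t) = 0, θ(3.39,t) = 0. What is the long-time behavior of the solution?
As t → ∞, θ → 0. Damping (γ=4) dissipates energy; oscillations decay exponentially.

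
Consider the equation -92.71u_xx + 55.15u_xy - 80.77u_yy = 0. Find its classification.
Elliptic. (A = -92.71, B = 55.15, C = -80.77 gives B² - 4AC = -26911.2243.)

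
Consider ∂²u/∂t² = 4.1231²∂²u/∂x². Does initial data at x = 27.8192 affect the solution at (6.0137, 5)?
No. The domain of dependence is [-14.6018, 26.6292], and 27.8192 is outside this interval.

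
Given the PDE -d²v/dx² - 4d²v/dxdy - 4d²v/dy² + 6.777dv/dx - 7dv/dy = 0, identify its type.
The second-order coefficients are A = -1, B = -4, C = -4. Since B² - 4AC = 0 = 0, this is a parabolic PDE.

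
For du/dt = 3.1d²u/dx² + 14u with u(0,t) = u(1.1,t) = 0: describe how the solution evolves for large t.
u → 0. Diffusion dominates reaction (r=14 < κπ²/L²≈25.29); solution decays.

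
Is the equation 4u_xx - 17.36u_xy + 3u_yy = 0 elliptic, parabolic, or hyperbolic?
Computing B² - 4AC with A = 4, B = -17.36, C = 3: discriminant = 253.3696 (positive). Answer: hyperbolic.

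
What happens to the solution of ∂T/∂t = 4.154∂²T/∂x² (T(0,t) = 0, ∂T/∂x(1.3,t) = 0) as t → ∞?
T → 0. Heat escapes through the Dirichlet boundary.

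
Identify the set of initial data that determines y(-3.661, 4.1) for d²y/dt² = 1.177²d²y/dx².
Domain of dependence: [-8.4867, 1.1647]. Signals travel at speed 1.177, so data within |x - -3.661| ≤ 1.177·4.1 = 4.8257 can reach the point.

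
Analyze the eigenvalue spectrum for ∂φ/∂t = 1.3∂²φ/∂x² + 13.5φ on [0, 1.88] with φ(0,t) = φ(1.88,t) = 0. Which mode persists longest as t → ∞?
Eigenvalues: λₙ = 1.3n²π²/1.88² - 13.5.
First three modes:
  n=1: λ₁ = 1.3π²/1.88² - 13.5 ≈ -9.87
  n=2: λ₂ = 5.2π²/1.88² - 13.5 ≈ 1.021
  n=3: λ₃ = 11.7π²/1.88² - 13.5 ≈ 19.172
Since 1.3π²/1.88² ≈ 3.63 < 13.5, λ₁ < 0.
The n=1 mode grows fastest (−λₙ is largest for n=1) → dominates.
Asymptotic: φ ~ c₁ sin(πx/1.88) e^{9.87t} (exponential growth at rate −λ₁ ≈ 9.87).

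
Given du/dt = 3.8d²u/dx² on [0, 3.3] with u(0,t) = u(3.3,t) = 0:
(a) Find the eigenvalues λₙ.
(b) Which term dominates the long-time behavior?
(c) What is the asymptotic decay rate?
Eigenvalues: λₙ = 3.8n²π²/3.3².
First three modes:
  n=1: λ₁ = 3.8π²/3.3² ≈ 3.444
  n=2: λ₂ = 15.2π²/3.3² ≈ 13.776 (4× faster decay)
  n=3: λ₃ = 34.2π²/3.3² ≈ 30.995 (9× faster decay)
As t → ∞, higher modes decay exponentially faster. The n=1 mode dominates: u ~ c₁ sin(πx/3.3) e^{-λ₁t}.
Decay rate: λ₁ = 3.8π²/3.3² ≈ 3.444.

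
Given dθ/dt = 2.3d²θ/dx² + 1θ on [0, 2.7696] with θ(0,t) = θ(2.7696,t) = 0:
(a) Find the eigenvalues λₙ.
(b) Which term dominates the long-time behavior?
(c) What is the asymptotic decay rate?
Eigenvalues: λₙ = 2.3n²π²/2.7696² - 1.
First three modes:
  n=1: λ₁ = 2.3π²/2.7696² - 1 ≈ 1.959
  n=2: λ₂ = 9.2π²/2.7696² - 1 ≈ 10.837
  n=3: λ₃ = 20.7π²/2.7696² - 1 ≈ 25.634
Since 2.3π²/2.7696² ≈ 2.959 > 1, all λₙ > 0.
The n=1 mode decays slowest → dominates as t → ∞.
Asymptotic: θ ~ c₁ sin(πx/2.7696) e^{-λ₁t} with decay rate λ₁ ≈ 1.959.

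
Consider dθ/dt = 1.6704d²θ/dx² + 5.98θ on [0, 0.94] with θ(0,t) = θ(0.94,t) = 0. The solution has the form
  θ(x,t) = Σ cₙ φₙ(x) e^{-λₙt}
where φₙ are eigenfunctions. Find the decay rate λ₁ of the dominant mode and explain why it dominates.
Eigenvalues: λₙ = 1.6704n²π²/0.94² - 5.98.
First three modes:
  n=1: λ₁ = 1.6704π²/0.94² - 5.98 ≈ 12.678
  n=2: λ₂ = 6.6816π²/0.94² - 5.98 ≈ 68.652
  n=3: λ₃ = 15.0336π²/0.94² - 5.98 ≈ 161.942
Since 1.6704π²/0.94² ≈ 18.658 > 5.98, all λₙ > 0.
The n=1 mode decays slowest → dominates as t → ∞.
Asymptotic: θ ~ c₁ sin(πx/0.94) e^{-λ₁t} with decay rate λ₁ ≈ 12.678.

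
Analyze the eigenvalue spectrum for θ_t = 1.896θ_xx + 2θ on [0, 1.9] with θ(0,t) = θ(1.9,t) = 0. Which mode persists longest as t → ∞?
Eigenvalues: λₙ = 1.896n²π²/1.9² - 2.
First three modes:
  n=1: λ₁ = 1.896π²/1.9² - 2 ≈ 3.184
  n=2: λ₂ = 7.584π²/1.9² - 2 ≈ 18.734
  n=3: λ₃ = 17.064π²/1.9² - 2 ≈ 44.652
Since 1.896π²/1.9² ≈ 5.184 > 2, all λₙ > 0.
The n=1 mode decays slowest → dominates as t → ∞.
Asymptotic: θ ~ c₁ sin(πx/1.9) e^{-λ₁t} with decay rate λ₁ ≈ 3.184.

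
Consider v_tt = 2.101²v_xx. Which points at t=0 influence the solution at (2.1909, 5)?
Domain of dependence: [-8.3141, 12.6959]. Signals travel at speed 2.101, so data within |x - 2.1909| ≤ 2.101·5 = 10.505 can reach the point.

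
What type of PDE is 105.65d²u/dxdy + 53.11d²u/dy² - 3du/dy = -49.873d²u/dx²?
Rewriting in standard form: 49.873d²u/dx² + 105.65d²u/dxdy + 53.11d²u/dy² - 3du/dy = 0. With A = 49.873, B = 105.65, C = 53.11, the discriminant is 566.90238. This is a hyperbolic PDE.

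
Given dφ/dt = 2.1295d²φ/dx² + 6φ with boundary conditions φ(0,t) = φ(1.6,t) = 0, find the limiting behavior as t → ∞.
φ → 0. Diffusion dominates reaction (r=6 < κπ²/L²≈8.21); solution decays.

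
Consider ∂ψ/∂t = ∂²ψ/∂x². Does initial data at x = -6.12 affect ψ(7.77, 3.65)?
Yes, for any finite x. The heat equation has infinite propagation speed, so all initial data affects all points at any t > 0.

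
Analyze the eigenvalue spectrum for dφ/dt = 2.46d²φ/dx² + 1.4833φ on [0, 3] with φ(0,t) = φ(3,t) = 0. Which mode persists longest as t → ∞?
Eigenvalues: λₙ = 2.46n²π²/3² - 1.4833.
First three modes:
  n=1: λ₁ = 2.46π²/3² - 1.4833 ≈ 1.214
  n=2: λ₂ = 9.84π²/3² - 1.4833 ≈ 9.307
  n=3: λ₃ = 22.14π²/3² - 1.4833 ≈ 22.796
Since 2.46π²/3² ≈ 2.698 > 1.4833, all λₙ > 0.
The n=1 mode decays slowest → dominates as t → ∞.
Asymptotic: φ ~ c₁ sin(πx/3) e^{-λ₁t} with decay rate λ₁ ≈ 1.214.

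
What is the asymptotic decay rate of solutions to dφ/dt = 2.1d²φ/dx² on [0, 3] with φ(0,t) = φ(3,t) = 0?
Eigenvalues: λₙ = 2.1n²π²/3².
First three modes:
  n=1: λ₁ = 2.1π²/3² ≈ 2.303
  n=2: λ₂ = 8.4π²/3² ≈ 9.212 (4× faster decay)
  n=3: λ₃ = 18.9π²/3² ≈ 20.726 (9× faster decay)
As t → ∞, higher modes decay exponentially faster. The n=1 mode dominates: φ ~ c₁ sin(πx/3) e^{-λ₁t}.
Decay rate: λ₁ = 2.1π²/3² ≈ 2.303.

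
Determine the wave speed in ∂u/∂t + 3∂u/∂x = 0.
Speed = 3. Information travels along x - 3t = const (rightward).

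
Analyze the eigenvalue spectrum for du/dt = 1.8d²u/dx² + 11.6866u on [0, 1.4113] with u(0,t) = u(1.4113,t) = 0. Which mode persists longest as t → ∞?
Eigenvalues: λₙ = 1.8n²π²/1.4113² - 11.6866.
First three modes:
  n=1: λ₁ = 1.8π²/1.4113² - 11.6866 ≈ -2.767
  n=2: λ₂ = 7.2π²/1.4113² - 11.6866 ≈ 23.991
  n=3: λ₃ = 16.2π²/1.4113² - 11.6866 ≈ 68.588
Since 1.8π²/1.4113² ≈ 8.919 < 11.6866, λ₁ < 0.
The n=1 mode grows fastest (−λₙ is largest for n=1) → dominates.
Asymptotic: u ~ c₁ sin(πx/1.4113) e^{2.767t} (exponential growth at rate −λ₁ ≈ 2.767).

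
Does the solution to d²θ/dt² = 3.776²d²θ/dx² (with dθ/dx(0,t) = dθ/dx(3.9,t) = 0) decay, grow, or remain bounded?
θ oscillates about a mean that drifts linearly in t (generically unbounded; no decay). There is no damping, so the nonconstant modes persist as standing waves (energy conserved, no decay). But with Neumann conditions at both ends the constant mode has eigenvalue 0: the spatial mean M(t) of θ satisfies M'' = 0, so M(t) = M(0) + M'(0)·t. Unless the initial velocity has zero mean (∫θ_t(x,0)dx = 0), the solution grows linearly in t (unbounded, though not exponentially); if it does have zero mean, the solution stays bounded and simply oscillates.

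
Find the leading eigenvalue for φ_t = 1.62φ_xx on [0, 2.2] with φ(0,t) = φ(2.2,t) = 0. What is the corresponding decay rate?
Eigenvalues: λₙ = 1.62n²π²/2.2².
First three modes:
  n=1: λ₁ = 1.62π²/2.2² ≈ 3.303
  n=2: λ₂ = 6.48π²/2.2² ≈ 13.214 (4× faster decay)
  n=3: λ₃ = 14.58π²/2.2² ≈ 29.731 (9× faster decay)
As t → ∞, higher modes decay exponentially faster. The n=1 mode dominates: φ ~ c₁ sin(πx/2.2) e^{-λ₁t}.
Decay rate: λ₁ = 1.62π²/2.2² ≈ 3.303.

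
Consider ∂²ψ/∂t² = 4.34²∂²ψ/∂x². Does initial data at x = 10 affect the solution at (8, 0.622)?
Yes. The domain of dependence is [5.30052, 10.69948], and 10 ∈ [5.30052, 10.69948].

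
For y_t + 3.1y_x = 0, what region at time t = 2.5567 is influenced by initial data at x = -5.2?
At x = 2.72577. The characteristic carries data from (-5.2, 0) to (2.72577, 2.5567).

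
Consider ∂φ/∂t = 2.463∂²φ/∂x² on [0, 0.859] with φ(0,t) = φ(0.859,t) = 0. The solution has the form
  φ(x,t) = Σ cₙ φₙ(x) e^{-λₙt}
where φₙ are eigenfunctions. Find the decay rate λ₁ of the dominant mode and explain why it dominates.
Eigenvalues: λₙ = 2.463n²π²/0.859².
First three modes:
  n=1: λ₁ = 2.463π²/0.859² ≈ 32.944
  n=2: λ₂ = 9.852π²/0.859² ≈ 131.776 (4× faster decay)
  n=3: λ₃ = 22.167π²/0.859² ≈ 296.497 (9× faster decay)
As t → ∞, higher modes decay exponentially faster. The n=1 mode dominates: φ ~ c₁ sin(πx/0.859) e^{-λ₁t}.
Decay rate: λ₁ = 2.463π²/0.859² ≈ 32.944.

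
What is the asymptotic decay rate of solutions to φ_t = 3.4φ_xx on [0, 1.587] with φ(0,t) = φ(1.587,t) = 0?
Eigenvalues: λₙ = 3.4n²π²/1.587².
First three modes:
  n=1: λ₁ = 3.4π²/1.587² ≈ 13.324
  n=2: λ₂ = 13.6π²/1.587² ≈ 53.295 (4× faster decay)
  n=3: λ₃ = 30.6π²/1.587² ≈ 119.913 (9× faster decay)
As t → ∞, higher modes decay exponentially faster. The n=1 mode dominates: φ ~ c₁ sin(πx/1.587) e^{-λ₁t}.
Decay rate: λ₁ = 3.4π²/1.587² ≈ 13.324.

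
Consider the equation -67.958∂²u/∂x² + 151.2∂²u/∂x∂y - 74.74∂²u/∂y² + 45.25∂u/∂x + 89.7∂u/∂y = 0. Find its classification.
Hyperbolic. (A = -67.958, B = 151.2, C = -74.74 gives B² - 4AC = 2544.71632.)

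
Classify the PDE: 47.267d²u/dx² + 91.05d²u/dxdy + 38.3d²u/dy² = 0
A = 47.267, B = 91.05, C = 38.3. Discriminant B² - 4AC = 1048.7981. Since 1048.7981 > 0, hyperbolic.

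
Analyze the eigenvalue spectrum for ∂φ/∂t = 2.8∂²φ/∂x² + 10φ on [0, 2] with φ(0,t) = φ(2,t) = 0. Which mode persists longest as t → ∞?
Eigenvalues: λₙ = 2.8n²π²/2² - 10.
First three modes:
  n=1: λ₁ = 2.8π²/2² - 10 ≈ -3.091
  n=2: λ₂ = 11.2π²/2² - 10 ≈ 17.635
  n=3: λ₃ = 25.2π²/2² - 10 ≈ 52.179
Since 2.8π²/2² ≈ 6.909 < 10, λ₁ < 0.
The n=1 mode grows fastest (−λₙ is largest for n=1) → dominates.
Asymptotic: φ ~ c₁ sin(πx/2) e^{3.091t} (exponential growth at rate −λ₁ ≈ 3.091).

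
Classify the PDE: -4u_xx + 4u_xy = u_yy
Rewriting in standard form: -4u_xx + 4u_xy - u_yy = 0. A = -4, B = 4, C = -1. Discriminant B² - 4AC = 0. Since 0 = 0, parabolic.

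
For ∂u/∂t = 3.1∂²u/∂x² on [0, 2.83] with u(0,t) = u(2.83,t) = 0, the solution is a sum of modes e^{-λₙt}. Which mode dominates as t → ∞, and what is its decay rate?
Eigenvalues: λₙ = 3.1n²π²/2.83².
First three modes:
  n=1: λ₁ = 3.1π²/2.83² ≈ 3.82
  n=2: λ₂ = 12.4π²/2.83² ≈ 15.281 (4× faster decay)
  n=3: λ₃ = 27.9π²/2.83² ≈ 34.382 (9× faster decay)
As t → ∞, higher modes decay exponentially faster. The n=1 mode dominates: u ~ c₁ sin(πx/2.83) e^{-λ₁t}.
Decay rate: λ₁ = 3.1π²/2.83² ≈ 3.82.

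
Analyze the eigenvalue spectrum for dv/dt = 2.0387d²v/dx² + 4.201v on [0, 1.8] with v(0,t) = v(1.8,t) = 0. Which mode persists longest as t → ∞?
Eigenvalues: λₙ = 2.0387n²π²/1.8² - 4.201.
First three modes:
  n=1: λ₁ = 2.0387π²/1.8² - 4.201 ≈ 2.009
  n=2: λ₂ = 8.1548π²/1.8² - 4.201 ≈ 20.64
  n=3: λ₃ = 18.3483π²/1.8² - 4.201 ≈ 51.691
Since 2.0387π²/1.8² ≈ 6.21 > 4.201, all λₙ > 0.
The n=1 mode decays slowest → dominates as t → ∞.
Asymptotic: v ~ c₁ sin(πx/1.8) e^{-λ₁t} with decay rate λ₁ ≈ 2.009.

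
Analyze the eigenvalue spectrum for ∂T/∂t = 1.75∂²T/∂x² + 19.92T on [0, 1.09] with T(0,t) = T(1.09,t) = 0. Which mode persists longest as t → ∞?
Eigenvalues: λₙ = 1.75n²π²/1.09² - 19.92.
First three modes:
  n=1: λ₁ = 1.75π²/1.09² - 19.92 ≈ -5.383
  n=2: λ₂ = 7π²/1.09² - 19.92 ≈ 38.229
  n=3: λ₃ = 15.75π²/1.09² - 19.92 ≈ 110.916
Since 1.75π²/1.09² ≈ 14.537 < 19.92, λ₁ < 0.
The n=1 mode grows fastest (−λₙ is largest for n=1) → dominates.
Asymptotic: T ~ c₁ sin(πx/1.09) e^{5.383t} (exponential growth at rate −λ₁ ≈ 5.383).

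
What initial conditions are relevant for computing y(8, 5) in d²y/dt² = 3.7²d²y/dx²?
Domain of dependence: [-10.5, 26.5]. Signals travel at speed 3.7, so data within |x - 8| ≤ 3.7·5 = 18.5 can reach the point.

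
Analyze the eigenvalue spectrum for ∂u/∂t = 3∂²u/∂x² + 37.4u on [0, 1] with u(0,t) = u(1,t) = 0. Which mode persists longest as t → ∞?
Eigenvalues: λₙ = 3n²π²/1² - 37.4.
First three modes:
  n=1: λ₁ = 3π² - 37.4 ≈ -7.791
  n=2: λ₂ = 12π² - 37.4 ≈ 81.035
  n=3: λ₃ = 27π² - 37.4 ≈ 229.079
Since 3π² ≈ 29.609 < 37.4, λ₁ < 0.
The n=1 mode grows fastest (−λₙ is largest for n=1) → dominates.
Asymptotic: u ~ c₁ sin(πx/1) e^{7.791t} (exponential growth at rate −λ₁ ≈ 7.791).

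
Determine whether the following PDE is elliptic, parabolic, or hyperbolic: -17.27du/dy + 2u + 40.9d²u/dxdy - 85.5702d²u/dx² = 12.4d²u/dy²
Rewriting in standard form: -85.5702d²u/dx² + 40.9d²u/dxdy - 12.4d²u/dy² - 17.27du/dy + 2u = 0. Coefficients: A = -85.5702, B = 40.9, C = -12.4. B² - 4AC = -2571.47192, which is negative, so the equation is elliptic.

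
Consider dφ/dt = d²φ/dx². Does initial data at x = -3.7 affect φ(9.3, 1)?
Yes, for any finite x. The heat equation has infinite propagation speed, so all initial data affects all points at any t > 0.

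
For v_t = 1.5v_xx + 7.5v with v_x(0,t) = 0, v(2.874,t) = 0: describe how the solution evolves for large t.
v grows unboundedly. Reaction dominates diffusion (r=7.5 > κπ²/(4L²)≈0.45); solution grows exponentially.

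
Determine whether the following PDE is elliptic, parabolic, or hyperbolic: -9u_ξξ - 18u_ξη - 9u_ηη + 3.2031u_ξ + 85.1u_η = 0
Coefficients: A = -9, B = -18, C = -9. B² - 4AC = 0, which is zero, so the equation is parabolic.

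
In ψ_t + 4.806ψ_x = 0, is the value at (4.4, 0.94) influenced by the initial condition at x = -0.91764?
No. Only data at x = -0.11764 affects (4.4, 0.94). Advection has one-way propagation along characteristics.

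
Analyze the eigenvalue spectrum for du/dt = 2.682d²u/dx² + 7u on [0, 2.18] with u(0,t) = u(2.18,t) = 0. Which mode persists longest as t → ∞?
Eigenvalues: λₙ = 2.682n²π²/2.18² - 7.
First three modes:
  n=1: λ₁ = 2.682π²/2.18² - 7 ≈ -1.43
  n=2: λ₂ = 10.728π²/2.18² - 7 ≈ 15.28
  n=3: λ₃ = 24.138π²/2.18² - 7 ≈ 43.129
Since 2.682π²/2.18² ≈ 5.57 < 7, λ₁ < 0.
The n=1 mode grows fastest (−λₙ is largest for n=1) → dominates.
Asymptotic: u ~ c₁ sin(πx/2.18) e^{1.43t} (exponential growth at rate −λ₁ ≈ 1.43).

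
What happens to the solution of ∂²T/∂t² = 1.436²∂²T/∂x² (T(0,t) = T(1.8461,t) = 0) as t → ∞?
T oscillates (no decay). Energy is conserved; the solution oscillates indefinitely as standing waves.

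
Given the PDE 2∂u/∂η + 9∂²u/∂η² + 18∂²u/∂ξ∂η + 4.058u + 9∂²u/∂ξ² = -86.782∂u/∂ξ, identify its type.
Rewriting in standard form: 9∂²u/∂ξ² + 18∂²u/∂ξ∂η + 9∂²u/∂η² + 86.782∂u/∂ξ + 2∂u/∂η + 4.058u = 0. The second-order coefficients are A = 9, B = 18, C = 9. Since B² - 4AC = 0 = 0, this is a parabolic PDE.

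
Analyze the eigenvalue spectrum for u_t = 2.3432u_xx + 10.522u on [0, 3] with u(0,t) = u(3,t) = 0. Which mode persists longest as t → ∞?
Eigenvalues: λₙ = 2.3432n²π²/3² - 10.522.
First three modes:
  n=1: λ₁ = 2.3432π²/3² - 10.522 ≈ -7.952
  n=2: λ₂ = 9.3728π²/3² - 10.522 ≈ -0.244
  n=3: λ₃ = 21.0888π²/3² - 10.522 ≈ 12.604
Since 2.3432π²/3² ≈ 2.57 < 10.522, λ₁ < 0.
The n=1 mode grows fastest (−λₙ is largest for n=1) → dominates.
Asymptotic: u ~ c₁ sin(πx/3) e^{7.952t} (exponential growth at rate −λ₁ ≈ 7.952).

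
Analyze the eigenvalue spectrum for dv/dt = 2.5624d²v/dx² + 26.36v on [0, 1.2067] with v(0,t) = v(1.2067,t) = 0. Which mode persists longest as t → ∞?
Eigenvalues: λₙ = 2.5624n²π²/1.2067² - 26.36.
First three modes:
  n=1: λ₁ = 2.5624π²/1.2067² - 26.36 ≈ -8.992
  n=2: λ₂ = 10.2496π²/1.2067² - 26.36 ≈ 43.112
  n=3: λ₃ = 23.0616π²/1.2067² - 26.36 ≈ 129.951
Since 2.5624π²/1.2067² ≈ 17.368 < 26.36, λ₁ < 0.
The n=1 mode grows fastest (−λₙ is largest for n=1) → dominates.
Asymptotic: v ~ c₁ sin(πx/1.2067) e^{8.992t} (exponential growth at rate −λ₁ ≈ 8.992).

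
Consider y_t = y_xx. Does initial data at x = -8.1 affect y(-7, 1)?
Yes, for any finite x. The heat equation has infinite propagation speed, so all initial data affects all points at any t > 0.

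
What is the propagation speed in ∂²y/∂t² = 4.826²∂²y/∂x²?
Speed = 4.826. Information travels along characteristics x = x₀ ± 4.826t.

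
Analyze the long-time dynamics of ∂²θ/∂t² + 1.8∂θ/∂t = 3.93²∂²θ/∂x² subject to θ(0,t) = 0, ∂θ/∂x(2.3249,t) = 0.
Long-time behavior: θ → 0. Damping (γ=1.8) dissipates energy; oscillations decay exponentially.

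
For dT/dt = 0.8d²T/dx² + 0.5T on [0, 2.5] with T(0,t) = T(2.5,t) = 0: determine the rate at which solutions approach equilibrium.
Eigenvalues: λₙ = 0.8n²π²/2.5² - 0.5.
First three modes:
  n=1: λ₁ = 0.8π²/2.5² - 0.5 ≈ 0.763
  n=2: λ₂ = 3.2π²/2.5² - 0.5 ≈ 4.553
  n=3: λ₃ = 7.2π²/2.5² - 0.5 ≈ 10.87
Since 0.8π²/2.5² ≈ 1.263 > 0.5, all λₙ > 0.
The n=1 mode decays slowest → dominates as t → ∞.
Asymptotic: T ~ c₁ sin(πx/2.5) e^{-λ₁t} with decay rate λ₁ ≈ 0.763.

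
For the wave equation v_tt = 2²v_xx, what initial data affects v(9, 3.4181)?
Domain of dependence: [2.1638, 15.8362]. Signals travel at speed 2, so data within |x - 9| ≤ 2·3.4181 = 6.8362 can reach the point.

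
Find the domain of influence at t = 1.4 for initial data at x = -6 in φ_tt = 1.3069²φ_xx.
Domain of influence: [-7.82966, -4.17034]. Data at x = -6 spreads outward at speed 1.3069.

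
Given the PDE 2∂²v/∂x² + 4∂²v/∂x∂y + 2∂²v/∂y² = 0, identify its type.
The second-order coefficients are A = 2, B = 4, C = 2. Since B² - 4AC = 0 = 0, this is a parabolic PDE.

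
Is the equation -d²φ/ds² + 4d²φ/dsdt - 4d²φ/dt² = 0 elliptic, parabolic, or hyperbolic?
Computing B² - 4AC with A = -1, B = 4, C = -4: discriminant = 0 (zero). Answer: parabolic.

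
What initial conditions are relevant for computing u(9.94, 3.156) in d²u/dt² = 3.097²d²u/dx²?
Domain of dependence: [0.165868, 19.714132]. Signals travel at speed 3.097, so data within |x - 9.94| ≤ 3.097·3.156 = 9.774132 can reach the point.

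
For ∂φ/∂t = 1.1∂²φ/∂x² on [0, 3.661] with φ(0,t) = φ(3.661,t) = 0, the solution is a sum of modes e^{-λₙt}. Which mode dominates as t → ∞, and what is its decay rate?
Eigenvalues: λₙ = 1.1n²π²/3.661².
First three modes:
  n=1: λ₁ = 1.1π²/3.661² ≈ 0.81
  n=2: λ₂ = 4.4π²/3.661² ≈ 3.24 (4× faster decay)
  n=3: λ₃ = 9.9π²/3.661² ≈ 7.29 (9× faster decay)
As t → ∞, higher modes decay exponentially faster. The n=1 mode dominates: φ ~ c₁ sin(πx/3.661) e^{-λ₁t}.
Decay rate: λ₁ = 1.1π²/3.661² ≈ 0.81.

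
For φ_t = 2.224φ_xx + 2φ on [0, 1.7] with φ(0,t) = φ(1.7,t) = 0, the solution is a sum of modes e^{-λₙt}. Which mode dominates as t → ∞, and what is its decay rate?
Eigenvalues: λₙ = 2.224n²π²/1.7² - 2.
First three modes:
  n=1: λ₁ = 2.224π²/1.7² - 2 ≈ 5.595
  n=2: λ₂ = 8.896π²/1.7² - 2 ≈ 28.381
  n=3: λ₃ = 20.016π²/1.7² - 2 ≈ 66.356
Since 2.224π²/1.7² ≈ 7.595 > 2, all λₙ > 0.
The n=1 mode decays slowest → dominates as t → ∞.
Asymptotic: φ ~ c₁ sin(πx/1.7) e^{-λ₁t} with decay rate λ₁ ≈ 5.595.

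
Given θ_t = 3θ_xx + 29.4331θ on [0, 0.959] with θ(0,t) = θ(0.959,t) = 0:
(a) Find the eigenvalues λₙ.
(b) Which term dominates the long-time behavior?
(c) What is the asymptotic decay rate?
Eigenvalues: λₙ = 3n²π²/0.959² - 29.4331.
First three modes:
  n=1: λ₁ = 3π²/0.959² - 29.4331 ≈ 2.762
  n=2: λ₂ = 12π²/0.959² - 29.4331 ≈ 99.346
  n=3: λ₃ = 27π²/0.959² - 29.4331 ≈ 260.319
Since 3π²/0.959² ≈ 32.195 > 29.4331, all λₙ > 0.
The n=1 mode decays slowest → dominates as t → ∞.
Asymptotic: θ ~ c₁ sin(πx/0.959) e^{-λ₁t} with decay rate λ₁ ≈ 2.762.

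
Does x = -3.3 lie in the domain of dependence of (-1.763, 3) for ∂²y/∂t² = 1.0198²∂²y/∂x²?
Yes. The domain of dependence is [-4.8224, 1.2964], and -3.3 ∈ [-4.8224, 1.2964].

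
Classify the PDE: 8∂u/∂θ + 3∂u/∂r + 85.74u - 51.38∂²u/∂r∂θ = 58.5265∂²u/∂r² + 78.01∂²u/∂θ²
Rewriting in standard form: -58.5265∂²u/∂r² - 51.38∂²u/∂r∂θ - 78.01∂²u/∂θ² + 3∂u/∂r + 8∂u/∂θ + 85.74u = 0. A = -58.5265, B = -51.38, C = -78.01. Discriminant B² - 4AC = -15622.70466. Since -15622.70466 < 0, elliptic.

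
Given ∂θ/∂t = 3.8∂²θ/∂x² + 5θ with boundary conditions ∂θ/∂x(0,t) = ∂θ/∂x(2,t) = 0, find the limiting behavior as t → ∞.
θ grows unboundedly. With Neumann BCs the constant mode has diffusion eigenvalue 0, so any r > 0 makes it grow like e^(5t); solution grows exponentially.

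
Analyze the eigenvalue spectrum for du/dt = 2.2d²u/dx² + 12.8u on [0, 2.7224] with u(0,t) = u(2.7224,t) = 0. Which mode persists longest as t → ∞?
Eigenvalues: λₙ = 2.2n²π²/2.7224² - 12.8.
First three modes:
  n=1: λ₁ = 2.2π²/2.7224² - 12.8 ≈ -9.87
  n=2: λ₂ = 8.8π²/2.7224² - 12.8 ≈ -1.081
  n=3: λ₃ = 19.8π²/2.7224² - 12.8 ≈ 13.567
Since 2.2π²/2.7224² ≈ 2.93 < 12.8, λ₁ < 0.
The n=1 mode grows fastest (−λₙ is largest for n=1) → dominates.
Asymptotic: u ~ c₁ sin(πx/2.7224) e^{9.87t} (exponential growth at rate −λ₁ ≈ 9.87).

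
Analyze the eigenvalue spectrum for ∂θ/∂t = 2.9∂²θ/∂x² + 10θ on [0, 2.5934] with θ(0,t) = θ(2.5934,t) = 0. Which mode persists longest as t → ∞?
Eigenvalues: λₙ = 2.9n²π²/2.5934² - 10.
First three modes:
  n=1: λ₁ = 2.9π²/2.5934² - 10 ≈ -5.744
  n=2: λ₂ = 11.6π²/2.5934² - 10 ≈ 7.022
  n=3: λ₃ = 26.1π²/2.5934² - 10 ≈ 28.3
Since 2.9π²/2.5934² ≈ 4.256 < 10, λ₁ < 0.
The n=1 mode grows fastest (−λₙ is largest for n=1) → dominates.
Asymptotic: θ ~ c₁ sin(πx/2.5934) e^{5.744t} (exponential growth at rate −λ₁ ≈ 5.744).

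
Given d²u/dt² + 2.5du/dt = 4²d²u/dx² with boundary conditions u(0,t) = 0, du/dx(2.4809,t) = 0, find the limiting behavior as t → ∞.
u → 0. Damping (γ=2.5) dissipates energy; oscillations decay exponentially.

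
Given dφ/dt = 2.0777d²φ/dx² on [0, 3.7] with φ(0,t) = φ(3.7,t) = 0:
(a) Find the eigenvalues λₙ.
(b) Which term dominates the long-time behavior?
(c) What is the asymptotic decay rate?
Eigenvalues: λₙ = 2.0777n²π²/3.7².
First three modes:
  n=1: λ₁ = 2.0777π²/3.7² ≈ 1.498
  n=2: λ₂ = 8.3108π²/3.7² ≈ 5.992 (4× faster decay)
  n=3: λ₃ = 18.6993π²/3.7² ≈ 13.481 (9× faster decay)
As t → ∞, higher modes decay exponentially faster. The n=1 mode dominates: φ ~ c₁ sin(πx/3.7) e^{-λ₁t}.
Decay rate: λ₁ = 2.0777π²/3.7² ≈ 1.498.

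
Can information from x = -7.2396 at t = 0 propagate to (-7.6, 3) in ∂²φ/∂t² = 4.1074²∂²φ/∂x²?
Yes. The domain of dependence is [-19.9222, 4.7222], and -7.2396 ∈ [-19.9222, 4.7222].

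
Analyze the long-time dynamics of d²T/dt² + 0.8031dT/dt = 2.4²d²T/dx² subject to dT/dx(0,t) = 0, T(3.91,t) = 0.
Long-time behavior: T → 0. Damping (γ=0.8031) dissipates energy; oscillations decay exponentially.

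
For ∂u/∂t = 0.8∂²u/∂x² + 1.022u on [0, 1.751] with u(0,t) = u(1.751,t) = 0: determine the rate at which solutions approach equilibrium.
Eigenvalues: λₙ = 0.8n²π²/1.751² - 1.022.
First three modes:
  n=1: λ₁ = 0.8π²/1.751² - 1.022 ≈ 1.553
  n=2: λ₂ = 3.2π²/1.751² - 1.022 ≈ 9.279
  n=3: λ₃ = 7.2π²/1.751² - 1.022 ≈ 22.155
Since 0.8π²/1.751² ≈ 2.575 > 1.022, all λₙ > 0.
The n=1 mode decays slowest → dominates as t → ∞.
Asymptotic: u ~ c₁ sin(πx/1.751) e^{-λ₁t} with decay rate λ₁ ≈ 1.553.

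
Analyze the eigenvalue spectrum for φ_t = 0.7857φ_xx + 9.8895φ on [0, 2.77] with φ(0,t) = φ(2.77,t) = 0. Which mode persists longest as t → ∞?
Eigenvalues: λₙ = 0.7857n²π²/2.77² - 9.8895.
First three modes:
  n=1: λ₁ = 0.7857π²/2.77² - 9.8895 ≈ -8.879
  n=2: λ₂ = 3.1428π²/2.77² - 9.8895 ≈ -5.847
  n=3: λ₃ = 7.0713π²/2.77² - 9.8895 ≈ -0.794
Since 0.7857π²/2.77² ≈ 1.011 < 9.8895, λ₁ < 0.
The n=1 mode grows fastest (−λₙ is largest for n=1) → dominates.
Asymptotic: φ ~ c₁ sin(πx/2.77) e^{8.879t} (exponential growth at rate −λ₁ ≈ 8.879).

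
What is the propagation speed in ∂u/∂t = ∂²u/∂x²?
Infinite. The heat equation is parabolic, not hyperbolic, so disturbances propagate instantly.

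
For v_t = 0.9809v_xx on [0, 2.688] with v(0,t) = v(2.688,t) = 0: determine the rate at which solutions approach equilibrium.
Eigenvalues: λₙ = 0.9809n²π²/2.688².
First three modes:
  n=1: λ₁ = 0.9809π²/2.688² ≈ 1.34
  n=2: λ₂ = 3.9236π²/2.688² ≈ 5.36 (4× faster decay)
  n=3: λ₃ = 8.8281π²/2.688² ≈ 12.059 (9× faster decay)
As t → ∞, higher modes decay exponentially faster. The n=1 mode dominates: v ~ c₁ sin(πx/2.688) e^{-λ₁t}.
Decay rate: λ₁ = 0.9809π²/2.688² ≈ 1.34.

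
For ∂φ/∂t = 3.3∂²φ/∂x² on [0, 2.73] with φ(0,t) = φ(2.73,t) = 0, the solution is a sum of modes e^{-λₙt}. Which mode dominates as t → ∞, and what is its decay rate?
Eigenvalues: λₙ = 3.3n²π²/2.73².
First three modes:
  n=1: λ₁ = 3.3π²/2.73² ≈ 4.37
  n=2: λ₂ = 13.2π²/2.73² ≈ 17.48 (4× faster decay)
  n=3: λ₃ = 29.7π²/2.73² ≈ 39.331 (9× faster decay)
As t → ∞, higher modes decay exponentially faster. The n=1 mode dominates: φ ~ c₁ sin(πx/2.73) e^{-λ₁t}.
Decay rate: λ₁ = 3.3π²/2.73² ≈ 4.37.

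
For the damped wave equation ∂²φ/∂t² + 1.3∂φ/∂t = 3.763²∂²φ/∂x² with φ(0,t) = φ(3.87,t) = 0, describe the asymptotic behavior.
φ → 0. Damping (γ=1.3) dissipates energy; oscillations decay exponentially.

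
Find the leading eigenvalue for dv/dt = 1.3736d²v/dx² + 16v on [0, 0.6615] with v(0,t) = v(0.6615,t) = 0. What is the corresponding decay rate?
Eigenvalues: λₙ = 1.3736n²π²/0.6615² - 16.
First three modes:
  n=1: λ₁ = 1.3736π²/0.6615² - 16 ≈ 14.981
  n=2: λ₂ = 5.4944π²/0.6615² - 16 ≈ 107.925
  n=3: λ₃ = 12.3624π²/0.6615² - 16 ≈ 262.832
Since 1.3736π²/0.6615² ≈ 30.981 > 16, all λₙ > 0.
The n=1 mode decays slowest → dominates as t → ∞.
Asymptotic: v ~ c₁ sin(πx/0.6615) e^{-λ₁t} with decay rate λ₁ ≈ 14.981.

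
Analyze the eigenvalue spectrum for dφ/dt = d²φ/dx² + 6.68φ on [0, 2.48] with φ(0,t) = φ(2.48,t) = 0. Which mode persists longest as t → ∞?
Eigenvalues: λₙ = n²π²/2.48² - 6.68.
First three modes:
  n=1: λ₁ = π²/2.48² - 6.68 ≈ -5.075
  n=2: λ₂ = 4π²/2.48² - 6.68 ≈ -0.261
  n=3: λ₃ = 9π²/2.48² - 6.68 ≈ 7.762
Since π²/2.48² ≈ 1.605 < 6.68, λ₁ < 0.
The n=1 mode grows fastest (−λₙ is largest for n=1) → dominates.
Asymptotic: φ ~ c₁ sin(πx/2.48) e^{5.075t} (exponential growth at rate −λ₁ ≈ 5.075).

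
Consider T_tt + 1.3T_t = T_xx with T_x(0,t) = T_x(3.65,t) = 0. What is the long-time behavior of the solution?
As t → ∞, T → constant (steady state). Damping (γ=1.3) dissipates the nonconstant modes; with Neumann BCs the spatial average obeys M''+γM'=0 and tends to a finite limit.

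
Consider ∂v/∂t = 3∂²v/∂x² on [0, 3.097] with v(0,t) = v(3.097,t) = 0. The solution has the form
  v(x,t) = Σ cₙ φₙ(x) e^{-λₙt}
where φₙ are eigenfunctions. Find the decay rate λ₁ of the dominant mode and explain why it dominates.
Eigenvalues: λₙ = 3n²π²/3.097².
First three modes:
  n=1: λ₁ = 3π²/3.097² ≈ 3.087
  n=2: λ₂ = 12π²/3.097² ≈ 12.348 (4× faster decay)
  n=3: λ₃ = 27π²/3.097² ≈ 27.783 (9× faster decay)
As t → ∞, higher modes decay exponentially faster. The n=1 mode dominates: v ~ c₁ sin(πx/3.097) e^{-λ₁t}.
Decay rate: λ₁ = 3π²/3.097² ≈ 3.087.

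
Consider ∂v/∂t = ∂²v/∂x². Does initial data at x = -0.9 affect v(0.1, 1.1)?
Yes, for any finite x. The heat equation has infinite propagation speed, so all initial data affects all points at any t > 0.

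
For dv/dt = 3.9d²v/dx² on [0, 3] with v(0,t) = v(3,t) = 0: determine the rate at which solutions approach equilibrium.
Eigenvalues: λₙ = 3.9n²π²/3².
First three modes:
  n=1: λ₁ = 3.9π²/3² ≈ 4.277
  n=2: λ₂ = 15.6π²/3² ≈ 17.107 (4× faster decay)
  n=3: λ₃ = 35.1π²/3² ≈ 38.491 (9× faster decay)
As t → ∞, higher modes decay exponentially faster. The n=1 mode dominates: v ~ c₁ sin(πx/3) e^{-λ₁t}.
Decay rate: λ₁ = 3.9π²/3² ≈ 4.277.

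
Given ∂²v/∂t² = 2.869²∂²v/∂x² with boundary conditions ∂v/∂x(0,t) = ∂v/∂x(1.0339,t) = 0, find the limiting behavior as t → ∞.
v oscillates about a mean that drifts linearly in t (generically unbounded; no decay). There is no damping, so the nonconstant modes persist as standing waves (energy conserved, no decay). But with Neumann conditions at both ends the constant mode has eigenvalue 0: the spatial mean M(t) of v satisfies M'' = 0, so M(t) = M(0) + M'(0)·t. Unless the initial velocity has zero mean (∫v_t(x,0)dx = 0), the solution grows linearly in t (unbounded, though not exponentially); if it does have zero mean, the solution stays bounded and simply oscillates.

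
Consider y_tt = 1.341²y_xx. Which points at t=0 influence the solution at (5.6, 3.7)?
Domain of dependence: [0.6383, 10.5617]. Signals travel at speed 1.341, so data within |x - 5.6| ≤ 1.341·3.7 = 4.9617 can reach the point.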